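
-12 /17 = -0.71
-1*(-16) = 16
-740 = -740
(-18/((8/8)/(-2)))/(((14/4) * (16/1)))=0.64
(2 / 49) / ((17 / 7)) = 2 / 119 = 0.02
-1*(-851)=851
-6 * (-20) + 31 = 151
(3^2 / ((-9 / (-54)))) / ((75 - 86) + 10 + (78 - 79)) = -27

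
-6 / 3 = -2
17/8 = 2.12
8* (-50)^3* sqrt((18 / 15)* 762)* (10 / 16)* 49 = -36750000* sqrt(635) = -926070832.87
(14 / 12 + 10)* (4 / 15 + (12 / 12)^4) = 1273 / 90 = 14.14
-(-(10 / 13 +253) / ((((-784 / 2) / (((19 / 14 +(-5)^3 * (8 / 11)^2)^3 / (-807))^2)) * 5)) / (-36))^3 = 357669944023050984998601874224248136944857100053397670817511962019108026966302156993627186665139 / 5293381959239634348683002365639891472295558883346048126173928717752653534520722587648000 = 67569267.96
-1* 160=-160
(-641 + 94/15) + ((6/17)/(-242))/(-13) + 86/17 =-252571846/401115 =-629.67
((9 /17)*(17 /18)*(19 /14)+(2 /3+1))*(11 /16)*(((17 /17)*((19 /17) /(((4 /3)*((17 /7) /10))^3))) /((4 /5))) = 11348308125 /171051008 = 66.34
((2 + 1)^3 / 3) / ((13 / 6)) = 54 / 13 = 4.15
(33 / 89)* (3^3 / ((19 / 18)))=16038 / 1691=9.48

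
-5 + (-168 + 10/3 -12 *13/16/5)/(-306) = -81803/18360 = -4.46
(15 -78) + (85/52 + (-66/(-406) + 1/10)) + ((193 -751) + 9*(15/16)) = -610.67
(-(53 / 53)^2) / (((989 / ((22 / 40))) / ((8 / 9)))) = -22 / 44505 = -0.00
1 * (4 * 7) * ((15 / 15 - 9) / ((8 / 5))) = -140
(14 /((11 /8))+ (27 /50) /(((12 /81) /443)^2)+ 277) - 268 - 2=42490610937 /8800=4828478.52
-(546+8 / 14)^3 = -56006043976 / 343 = -163282927.04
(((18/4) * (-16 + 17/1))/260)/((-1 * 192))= -3/33280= -0.00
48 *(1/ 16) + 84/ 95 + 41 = 44.88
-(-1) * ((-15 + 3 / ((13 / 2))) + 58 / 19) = -2837 / 247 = -11.49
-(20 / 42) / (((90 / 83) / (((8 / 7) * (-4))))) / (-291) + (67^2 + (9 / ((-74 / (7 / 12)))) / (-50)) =25577825715653 / 5697896400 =4488.99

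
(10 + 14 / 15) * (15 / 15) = 164 / 15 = 10.93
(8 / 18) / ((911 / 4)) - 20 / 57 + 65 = 10071409 / 155781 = 64.65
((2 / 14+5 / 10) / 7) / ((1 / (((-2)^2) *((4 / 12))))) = 6 / 49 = 0.12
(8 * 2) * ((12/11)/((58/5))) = 480/319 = 1.50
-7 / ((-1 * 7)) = 1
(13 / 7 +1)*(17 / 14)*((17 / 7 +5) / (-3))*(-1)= 8840 / 1029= 8.59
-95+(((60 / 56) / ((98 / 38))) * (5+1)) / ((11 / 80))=-290035 / 3773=-76.87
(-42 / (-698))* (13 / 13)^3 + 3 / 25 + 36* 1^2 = 315672 / 8725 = 36.18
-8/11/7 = -8/77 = -0.10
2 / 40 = 1 / 20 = 0.05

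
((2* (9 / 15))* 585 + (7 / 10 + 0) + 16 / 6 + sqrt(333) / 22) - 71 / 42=3* sqrt(37) / 22 + 73886 / 105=704.51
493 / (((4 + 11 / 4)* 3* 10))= 986 / 405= 2.43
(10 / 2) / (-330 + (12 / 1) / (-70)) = -175 / 11556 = -0.02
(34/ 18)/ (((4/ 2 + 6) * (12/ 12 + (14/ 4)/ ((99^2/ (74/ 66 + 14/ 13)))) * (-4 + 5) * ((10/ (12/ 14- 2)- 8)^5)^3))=-2131935061082112/ 20711926257721884497544668848281937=-0.00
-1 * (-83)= 83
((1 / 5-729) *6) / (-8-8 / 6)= 16398 / 35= 468.51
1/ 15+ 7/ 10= 23/ 30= 0.77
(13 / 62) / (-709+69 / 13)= -169 / 567176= -0.00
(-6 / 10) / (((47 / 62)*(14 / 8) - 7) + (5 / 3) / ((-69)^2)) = 0.11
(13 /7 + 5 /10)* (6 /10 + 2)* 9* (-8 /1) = -15444 /35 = -441.26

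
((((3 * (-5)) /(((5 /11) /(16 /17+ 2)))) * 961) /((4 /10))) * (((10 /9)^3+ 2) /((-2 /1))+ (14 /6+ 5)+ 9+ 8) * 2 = -43631802500 /4131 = -10562043.69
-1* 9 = -9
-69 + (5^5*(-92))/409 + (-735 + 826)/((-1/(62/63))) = -3171143/3681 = -861.49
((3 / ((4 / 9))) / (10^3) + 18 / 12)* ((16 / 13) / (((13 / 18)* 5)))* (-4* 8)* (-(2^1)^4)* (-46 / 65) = -1277531136 / 6865625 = -186.08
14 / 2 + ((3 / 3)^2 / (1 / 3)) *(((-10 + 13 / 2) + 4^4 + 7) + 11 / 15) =7877 / 10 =787.70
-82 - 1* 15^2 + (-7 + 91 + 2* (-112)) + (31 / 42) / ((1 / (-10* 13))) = -542.95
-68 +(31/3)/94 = -67.89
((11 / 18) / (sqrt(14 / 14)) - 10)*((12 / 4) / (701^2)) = -169 / 2948406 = -0.00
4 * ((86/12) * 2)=172/3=57.33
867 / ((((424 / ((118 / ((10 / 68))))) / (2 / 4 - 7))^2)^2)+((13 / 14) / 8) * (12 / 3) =175426132527740965429 / 8837338720000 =19850561.13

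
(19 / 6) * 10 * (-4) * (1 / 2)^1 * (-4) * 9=2280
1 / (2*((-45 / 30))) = -1 / 3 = -0.33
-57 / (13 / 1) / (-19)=3 / 13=0.23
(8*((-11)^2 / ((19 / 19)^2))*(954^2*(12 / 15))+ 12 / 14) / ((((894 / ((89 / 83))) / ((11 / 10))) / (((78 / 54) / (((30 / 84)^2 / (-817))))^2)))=15010612451098396380248 / 188578125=79598906029521.70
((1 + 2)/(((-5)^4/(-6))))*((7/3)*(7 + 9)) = -672/625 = -1.08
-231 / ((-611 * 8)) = 231 / 4888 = 0.05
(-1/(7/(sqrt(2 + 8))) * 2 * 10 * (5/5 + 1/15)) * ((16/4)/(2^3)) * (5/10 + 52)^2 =-4200 * sqrt(10) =-13281.57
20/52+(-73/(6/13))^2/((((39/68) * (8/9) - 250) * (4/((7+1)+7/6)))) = -229.40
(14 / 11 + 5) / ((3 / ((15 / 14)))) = 345 / 154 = 2.24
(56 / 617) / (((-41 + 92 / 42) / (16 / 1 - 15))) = -1176 / 502855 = -0.00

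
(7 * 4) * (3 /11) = 84 /11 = 7.64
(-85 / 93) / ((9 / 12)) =-340 / 279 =-1.22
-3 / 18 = -0.17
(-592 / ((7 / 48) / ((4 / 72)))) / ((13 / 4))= -18944 / 273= -69.39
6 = 6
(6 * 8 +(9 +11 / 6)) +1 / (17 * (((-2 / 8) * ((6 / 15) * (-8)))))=12017 / 204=58.91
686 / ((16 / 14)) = 2401 / 4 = 600.25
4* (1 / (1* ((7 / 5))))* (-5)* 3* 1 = -300 / 7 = -42.86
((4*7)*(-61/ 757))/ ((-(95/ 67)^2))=7667212/ 6831925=1.12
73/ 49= 1.49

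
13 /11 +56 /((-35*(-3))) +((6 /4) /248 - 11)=-759377 /81840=-9.28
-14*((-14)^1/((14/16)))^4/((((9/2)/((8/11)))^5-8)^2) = -1008806316530991104/90278728214814395881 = -0.01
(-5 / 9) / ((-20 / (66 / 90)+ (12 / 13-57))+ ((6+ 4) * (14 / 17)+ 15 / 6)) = 24310 / 3177459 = 0.01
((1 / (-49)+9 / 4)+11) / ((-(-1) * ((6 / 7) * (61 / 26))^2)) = 438217 / 133956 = 3.27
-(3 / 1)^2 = -9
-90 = -90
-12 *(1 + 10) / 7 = -132 / 7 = -18.86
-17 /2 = -8.50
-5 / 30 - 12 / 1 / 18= -5 / 6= -0.83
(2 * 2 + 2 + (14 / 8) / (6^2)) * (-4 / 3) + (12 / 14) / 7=-7.94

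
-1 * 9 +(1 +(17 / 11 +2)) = -49 / 11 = -4.45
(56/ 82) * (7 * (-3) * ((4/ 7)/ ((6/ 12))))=-672/ 41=-16.39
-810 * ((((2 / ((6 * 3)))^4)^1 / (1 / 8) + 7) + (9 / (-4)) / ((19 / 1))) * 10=-85800275 / 1539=-55750.67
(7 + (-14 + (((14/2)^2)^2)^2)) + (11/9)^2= 466948435/81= 5764795.49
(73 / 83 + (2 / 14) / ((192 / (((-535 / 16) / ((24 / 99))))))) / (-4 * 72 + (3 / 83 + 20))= -3697657 / 1275387904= -0.00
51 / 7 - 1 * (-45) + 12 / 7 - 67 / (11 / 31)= -1483 / 11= -134.82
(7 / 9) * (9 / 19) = 7 / 19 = 0.37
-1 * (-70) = 70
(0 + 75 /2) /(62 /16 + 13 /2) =300 /83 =3.61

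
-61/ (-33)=1.85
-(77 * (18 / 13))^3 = -2662500456 / 2197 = -1211880.04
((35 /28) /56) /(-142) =-5 /31808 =-0.00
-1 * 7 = -7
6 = 6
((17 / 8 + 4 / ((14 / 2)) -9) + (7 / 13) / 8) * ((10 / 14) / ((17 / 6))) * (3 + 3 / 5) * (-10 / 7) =612900 / 75803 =8.09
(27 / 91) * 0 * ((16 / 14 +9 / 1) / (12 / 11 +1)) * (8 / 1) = 0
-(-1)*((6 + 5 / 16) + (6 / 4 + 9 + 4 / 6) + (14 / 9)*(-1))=2293 / 144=15.92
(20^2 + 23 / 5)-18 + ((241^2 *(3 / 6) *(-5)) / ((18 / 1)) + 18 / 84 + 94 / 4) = -9647179 / 1260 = -7656.49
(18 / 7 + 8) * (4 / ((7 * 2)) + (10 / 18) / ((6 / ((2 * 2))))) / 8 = 1147 / 1323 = 0.87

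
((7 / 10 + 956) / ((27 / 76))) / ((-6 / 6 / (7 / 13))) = -1450.04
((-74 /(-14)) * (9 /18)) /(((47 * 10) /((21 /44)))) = 111 /41360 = 0.00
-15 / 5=-3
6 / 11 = 0.55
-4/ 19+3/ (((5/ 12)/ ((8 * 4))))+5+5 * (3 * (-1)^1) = 20918/ 95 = 220.19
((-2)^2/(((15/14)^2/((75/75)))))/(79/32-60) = -3584/59175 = -0.06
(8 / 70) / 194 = 2 / 3395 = 0.00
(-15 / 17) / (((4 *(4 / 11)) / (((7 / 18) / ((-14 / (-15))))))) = -275 / 1088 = -0.25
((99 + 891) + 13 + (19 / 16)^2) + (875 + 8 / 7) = 3369951 / 1792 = 1880.55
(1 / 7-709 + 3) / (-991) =4941 / 6937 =0.71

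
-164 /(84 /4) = -164 /21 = -7.81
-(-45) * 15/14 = 675/14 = 48.21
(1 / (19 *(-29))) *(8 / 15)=-8 / 8265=-0.00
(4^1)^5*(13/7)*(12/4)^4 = 154038.86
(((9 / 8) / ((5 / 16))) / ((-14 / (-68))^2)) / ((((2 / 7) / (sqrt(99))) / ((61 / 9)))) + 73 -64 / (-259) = 18971 / 259 + 211548 * sqrt(11) / 35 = 20119.69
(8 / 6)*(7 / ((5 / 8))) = 224 / 15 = 14.93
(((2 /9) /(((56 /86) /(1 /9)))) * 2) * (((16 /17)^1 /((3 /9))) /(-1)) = -688 /3213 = -0.21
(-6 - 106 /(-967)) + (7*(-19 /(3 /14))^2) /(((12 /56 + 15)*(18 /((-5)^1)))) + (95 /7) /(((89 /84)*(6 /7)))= -1478478087862 /1484844939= -995.71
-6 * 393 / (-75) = 31.44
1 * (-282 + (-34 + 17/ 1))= -299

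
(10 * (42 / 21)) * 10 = 200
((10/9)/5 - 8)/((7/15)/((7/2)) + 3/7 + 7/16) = -7.78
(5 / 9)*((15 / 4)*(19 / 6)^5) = 61902475 / 93312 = 663.39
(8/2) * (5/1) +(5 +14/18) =25.78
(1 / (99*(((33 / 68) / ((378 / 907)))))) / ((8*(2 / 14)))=833 / 109747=0.01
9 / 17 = 0.53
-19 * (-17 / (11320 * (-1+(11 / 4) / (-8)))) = -1292 / 60845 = -0.02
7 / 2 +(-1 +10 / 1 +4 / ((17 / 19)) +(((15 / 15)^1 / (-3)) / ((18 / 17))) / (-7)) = 17.02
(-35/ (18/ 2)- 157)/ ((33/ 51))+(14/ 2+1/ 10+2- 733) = -962821/ 990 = -972.55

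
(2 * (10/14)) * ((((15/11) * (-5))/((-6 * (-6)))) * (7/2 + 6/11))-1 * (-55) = 547895/10164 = 53.91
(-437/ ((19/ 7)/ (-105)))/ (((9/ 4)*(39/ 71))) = 1600340/ 117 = 13678.12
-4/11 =-0.36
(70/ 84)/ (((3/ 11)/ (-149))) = -8195/ 18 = -455.28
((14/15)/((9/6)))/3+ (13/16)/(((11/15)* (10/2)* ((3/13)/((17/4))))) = 4.29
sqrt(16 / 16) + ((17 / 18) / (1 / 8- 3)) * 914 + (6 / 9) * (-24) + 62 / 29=-313.11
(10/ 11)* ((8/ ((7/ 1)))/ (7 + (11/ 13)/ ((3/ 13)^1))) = 15/ 154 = 0.10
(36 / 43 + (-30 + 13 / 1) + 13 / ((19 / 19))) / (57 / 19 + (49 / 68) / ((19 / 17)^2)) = -196384 / 222095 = -0.88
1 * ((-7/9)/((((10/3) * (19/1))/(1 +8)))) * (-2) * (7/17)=0.09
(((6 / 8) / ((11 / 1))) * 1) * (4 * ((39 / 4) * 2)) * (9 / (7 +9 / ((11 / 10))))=1053 / 334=3.15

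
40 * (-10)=-400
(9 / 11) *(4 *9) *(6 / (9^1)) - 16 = 40 / 11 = 3.64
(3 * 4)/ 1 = 12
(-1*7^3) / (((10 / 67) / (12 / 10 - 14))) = 735392 / 25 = 29415.68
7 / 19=0.37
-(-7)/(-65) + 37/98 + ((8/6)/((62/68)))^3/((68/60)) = 5173677361/1707918030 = 3.03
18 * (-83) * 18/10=-13446/5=-2689.20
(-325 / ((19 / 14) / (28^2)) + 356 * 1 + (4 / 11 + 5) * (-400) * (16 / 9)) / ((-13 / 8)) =2877260512 / 24453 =117664.93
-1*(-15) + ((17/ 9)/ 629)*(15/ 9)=15.01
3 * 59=177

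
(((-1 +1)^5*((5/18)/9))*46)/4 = 0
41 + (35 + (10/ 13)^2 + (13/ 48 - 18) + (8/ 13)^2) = 480565/ 8112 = 59.24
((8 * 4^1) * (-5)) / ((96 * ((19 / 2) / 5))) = -50 / 57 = -0.88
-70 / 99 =-0.71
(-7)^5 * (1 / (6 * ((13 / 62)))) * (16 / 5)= -8336272 / 195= -42750.11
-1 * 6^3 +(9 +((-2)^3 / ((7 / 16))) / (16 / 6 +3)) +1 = -24898 / 119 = -209.23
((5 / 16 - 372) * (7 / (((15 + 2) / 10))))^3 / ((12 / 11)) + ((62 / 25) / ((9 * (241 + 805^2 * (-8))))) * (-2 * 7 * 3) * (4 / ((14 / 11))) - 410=-3286190355.58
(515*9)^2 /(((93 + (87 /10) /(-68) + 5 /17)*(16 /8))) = 7304296500 /63353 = 115295.20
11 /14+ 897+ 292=16657 /14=1189.79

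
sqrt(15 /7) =sqrt(105) /7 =1.46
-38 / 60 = -19 / 30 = -0.63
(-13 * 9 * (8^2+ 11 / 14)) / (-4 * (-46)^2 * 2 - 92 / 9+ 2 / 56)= 1910142 / 4268423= 0.45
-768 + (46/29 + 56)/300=-667993/870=-767.81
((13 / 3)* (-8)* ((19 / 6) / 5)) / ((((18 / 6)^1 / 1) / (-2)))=1976 / 135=14.64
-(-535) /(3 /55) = 29425 /3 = 9808.33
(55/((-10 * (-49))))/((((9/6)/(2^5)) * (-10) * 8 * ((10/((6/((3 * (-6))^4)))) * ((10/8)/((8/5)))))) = -44/200930625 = -0.00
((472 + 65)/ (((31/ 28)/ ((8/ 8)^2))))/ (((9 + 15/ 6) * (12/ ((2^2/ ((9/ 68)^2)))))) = 46350976/ 57753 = 802.57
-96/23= -4.17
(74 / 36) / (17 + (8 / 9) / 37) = 1369 / 11338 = 0.12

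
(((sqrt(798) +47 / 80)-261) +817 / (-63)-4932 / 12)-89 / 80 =-1727443 / 2520 +sqrt(798) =-657.24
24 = 24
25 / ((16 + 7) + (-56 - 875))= -0.03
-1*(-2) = 2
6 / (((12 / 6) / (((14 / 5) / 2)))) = 21 / 5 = 4.20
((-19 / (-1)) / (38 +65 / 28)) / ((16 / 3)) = 399 / 4516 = 0.09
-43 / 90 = -0.48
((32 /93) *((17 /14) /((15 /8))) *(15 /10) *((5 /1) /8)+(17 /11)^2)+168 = 13438123 /78771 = 170.60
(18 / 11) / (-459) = -2 / 561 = -0.00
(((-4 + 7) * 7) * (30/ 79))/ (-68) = -315/ 2686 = -0.12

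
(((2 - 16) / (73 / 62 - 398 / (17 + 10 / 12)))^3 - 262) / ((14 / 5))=-1052343785924209 / 11258902960025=-93.47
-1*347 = -347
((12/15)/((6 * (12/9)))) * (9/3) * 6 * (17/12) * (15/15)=51/20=2.55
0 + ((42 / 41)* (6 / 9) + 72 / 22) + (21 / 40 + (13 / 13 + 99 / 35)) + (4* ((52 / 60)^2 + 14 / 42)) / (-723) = 34113967759 / 4108519800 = 8.30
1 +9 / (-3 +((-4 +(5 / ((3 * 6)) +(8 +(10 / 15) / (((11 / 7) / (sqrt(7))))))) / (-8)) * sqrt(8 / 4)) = -1.28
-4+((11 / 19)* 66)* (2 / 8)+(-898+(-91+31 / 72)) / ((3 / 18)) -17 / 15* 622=-2519703 / 380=-6630.80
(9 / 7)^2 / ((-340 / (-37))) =2997 / 16660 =0.18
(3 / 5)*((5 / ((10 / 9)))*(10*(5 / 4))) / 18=15 / 8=1.88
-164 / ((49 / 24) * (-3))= 1312 / 49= 26.78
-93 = -93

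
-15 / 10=-3 / 2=-1.50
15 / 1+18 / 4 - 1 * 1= 37 / 2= 18.50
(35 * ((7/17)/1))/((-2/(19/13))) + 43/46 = -48781/5083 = -9.60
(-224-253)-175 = -652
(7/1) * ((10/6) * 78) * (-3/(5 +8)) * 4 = -840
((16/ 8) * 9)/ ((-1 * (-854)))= 9/ 427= 0.02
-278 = -278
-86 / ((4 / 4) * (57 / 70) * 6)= -17.60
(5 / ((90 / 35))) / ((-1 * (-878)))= 35 / 15804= 0.00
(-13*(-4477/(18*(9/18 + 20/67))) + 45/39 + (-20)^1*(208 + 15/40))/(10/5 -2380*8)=2930833/476673444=0.01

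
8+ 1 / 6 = 49 / 6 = 8.17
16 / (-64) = -1 / 4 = -0.25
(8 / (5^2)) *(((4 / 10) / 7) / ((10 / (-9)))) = -0.02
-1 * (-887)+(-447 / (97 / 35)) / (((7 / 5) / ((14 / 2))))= 7814 / 97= 80.56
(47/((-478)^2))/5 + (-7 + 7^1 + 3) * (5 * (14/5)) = 42.00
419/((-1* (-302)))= 419/302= 1.39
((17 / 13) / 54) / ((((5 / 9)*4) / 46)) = 391 / 780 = 0.50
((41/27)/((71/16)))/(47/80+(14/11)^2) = 6350080/40960539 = 0.16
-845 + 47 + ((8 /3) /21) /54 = -1357394 /1701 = -798.00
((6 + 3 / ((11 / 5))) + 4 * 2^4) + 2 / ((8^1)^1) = 3151 / 44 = 71.61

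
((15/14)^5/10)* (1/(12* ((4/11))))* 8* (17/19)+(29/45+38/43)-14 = -968108897867/79092397440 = -12.24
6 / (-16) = -3 / 8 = -0.38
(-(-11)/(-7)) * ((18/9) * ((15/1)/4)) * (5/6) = -275/28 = -9.82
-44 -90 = -134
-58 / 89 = -0.65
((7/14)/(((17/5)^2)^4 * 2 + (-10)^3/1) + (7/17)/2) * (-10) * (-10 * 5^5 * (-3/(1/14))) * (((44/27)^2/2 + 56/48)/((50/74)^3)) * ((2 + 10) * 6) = -1632307062058292931640/1037408075973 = -1573447421.38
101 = 101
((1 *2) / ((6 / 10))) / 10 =1 / 3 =0.33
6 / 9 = 2 / 3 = 0.67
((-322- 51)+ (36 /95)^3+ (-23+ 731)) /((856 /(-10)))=-287267281 /73391300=-3.91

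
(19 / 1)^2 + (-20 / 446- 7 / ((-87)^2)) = 609249956 / 1687887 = 360.95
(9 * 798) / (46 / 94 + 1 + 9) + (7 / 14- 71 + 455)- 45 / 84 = 14751755 / 13804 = 1068.66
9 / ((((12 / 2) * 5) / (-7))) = -21 / 10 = -2.10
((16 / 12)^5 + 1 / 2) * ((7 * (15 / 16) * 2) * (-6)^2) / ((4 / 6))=80185 / 24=3341.04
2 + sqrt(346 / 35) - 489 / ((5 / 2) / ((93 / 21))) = -30248 / 35 + sqrt(12110) / 35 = -861.08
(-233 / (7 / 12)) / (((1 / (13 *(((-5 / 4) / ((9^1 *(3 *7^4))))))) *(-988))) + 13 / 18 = 8301493 / 11495988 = 0.72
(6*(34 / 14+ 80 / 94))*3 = 19422 / 329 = 59.03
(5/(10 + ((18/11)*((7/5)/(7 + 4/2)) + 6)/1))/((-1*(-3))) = 275/2682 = 0.10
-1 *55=-55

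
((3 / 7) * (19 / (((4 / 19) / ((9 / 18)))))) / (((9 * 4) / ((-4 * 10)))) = -1805 / 84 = -21.49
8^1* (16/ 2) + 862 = 926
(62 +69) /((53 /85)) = 11135 /53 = 210.09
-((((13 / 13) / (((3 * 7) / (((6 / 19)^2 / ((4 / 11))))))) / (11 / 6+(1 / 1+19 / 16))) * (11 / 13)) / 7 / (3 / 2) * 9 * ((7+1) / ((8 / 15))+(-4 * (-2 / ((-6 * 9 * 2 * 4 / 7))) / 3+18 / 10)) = -536272 / 13586235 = -0.04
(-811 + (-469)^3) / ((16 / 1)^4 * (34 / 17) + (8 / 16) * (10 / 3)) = -787.06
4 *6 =24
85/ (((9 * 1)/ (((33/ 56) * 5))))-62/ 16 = 23.95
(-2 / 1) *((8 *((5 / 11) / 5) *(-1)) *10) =160 / 11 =14.55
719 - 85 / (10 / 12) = 617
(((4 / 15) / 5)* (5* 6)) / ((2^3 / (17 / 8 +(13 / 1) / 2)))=69 / 40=1.72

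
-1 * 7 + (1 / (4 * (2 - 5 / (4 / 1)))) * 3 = -6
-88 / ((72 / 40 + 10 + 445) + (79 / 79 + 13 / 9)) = -0.19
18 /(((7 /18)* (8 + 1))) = 36 /7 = 5.14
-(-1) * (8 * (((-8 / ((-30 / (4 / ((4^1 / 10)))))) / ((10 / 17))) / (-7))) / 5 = -1.04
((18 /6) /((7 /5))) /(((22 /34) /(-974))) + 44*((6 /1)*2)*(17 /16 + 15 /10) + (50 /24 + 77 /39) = -7481581 /4004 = -1868.53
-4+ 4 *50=196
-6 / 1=-6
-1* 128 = -128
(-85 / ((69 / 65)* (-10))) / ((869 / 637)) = 703885 / 119922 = 5.87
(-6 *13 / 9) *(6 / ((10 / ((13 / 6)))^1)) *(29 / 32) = -4901 / 480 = -10.21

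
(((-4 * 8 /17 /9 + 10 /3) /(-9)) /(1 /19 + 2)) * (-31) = 281542 /53703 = 5.24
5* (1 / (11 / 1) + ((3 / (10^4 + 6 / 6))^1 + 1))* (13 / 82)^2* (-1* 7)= -710066175 / 739713964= -0.96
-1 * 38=-38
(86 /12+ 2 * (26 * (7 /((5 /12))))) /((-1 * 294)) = -26423 /8820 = -3.00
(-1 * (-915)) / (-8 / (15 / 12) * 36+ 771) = 1525 / 901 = 1.69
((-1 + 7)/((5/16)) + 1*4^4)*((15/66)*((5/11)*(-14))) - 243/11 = -50833/121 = -420.11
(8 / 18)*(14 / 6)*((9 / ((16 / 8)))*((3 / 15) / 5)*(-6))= -28 / 25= -1.12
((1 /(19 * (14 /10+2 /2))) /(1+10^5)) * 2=5 /11400114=0.00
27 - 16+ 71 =82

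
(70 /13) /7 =10 /13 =0.77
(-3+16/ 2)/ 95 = 0.05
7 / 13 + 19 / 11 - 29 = -3823 / 143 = -26.73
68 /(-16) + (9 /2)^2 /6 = -7 /8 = -0.88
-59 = -59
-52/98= -26/49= -0.53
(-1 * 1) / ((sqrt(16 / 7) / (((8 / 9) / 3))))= -2 * sqrt(7) / 27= -0.20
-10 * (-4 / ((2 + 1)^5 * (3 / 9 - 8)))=-40 / 1863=-0.02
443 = 443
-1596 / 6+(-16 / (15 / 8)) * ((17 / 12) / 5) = -60394 / 225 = -268.42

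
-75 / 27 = -25 / 9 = -2.78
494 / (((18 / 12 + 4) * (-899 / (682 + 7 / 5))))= -3375996 / 49445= -68.28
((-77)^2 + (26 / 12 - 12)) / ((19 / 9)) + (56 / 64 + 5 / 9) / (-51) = 195614663 / 69768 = 2803.79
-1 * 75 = -75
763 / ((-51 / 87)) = -1301.59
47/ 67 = 0.70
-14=-14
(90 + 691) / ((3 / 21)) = 5467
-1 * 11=-11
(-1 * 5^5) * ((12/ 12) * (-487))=1521875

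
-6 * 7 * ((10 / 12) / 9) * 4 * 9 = -140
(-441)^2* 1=194481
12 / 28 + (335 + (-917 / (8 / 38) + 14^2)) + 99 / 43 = -4601711 / 1204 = -3822.02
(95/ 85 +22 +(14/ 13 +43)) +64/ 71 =1068494/ 15691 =68.10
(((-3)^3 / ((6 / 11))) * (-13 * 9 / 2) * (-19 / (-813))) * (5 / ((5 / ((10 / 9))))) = 40755 / 542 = 75.19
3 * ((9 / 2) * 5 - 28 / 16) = 249 / 4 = 62.25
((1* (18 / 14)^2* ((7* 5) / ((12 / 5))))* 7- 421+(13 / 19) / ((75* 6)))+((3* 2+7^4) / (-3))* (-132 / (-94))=-1108245503 / 803700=-1378.93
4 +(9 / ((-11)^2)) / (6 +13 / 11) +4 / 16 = 14809 / 3476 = 4.26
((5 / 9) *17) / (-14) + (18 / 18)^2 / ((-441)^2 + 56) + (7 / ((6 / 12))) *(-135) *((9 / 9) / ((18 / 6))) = -2208411797 / 3501666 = -630.67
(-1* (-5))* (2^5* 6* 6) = 5760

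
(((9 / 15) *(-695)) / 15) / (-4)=139 / 20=6.95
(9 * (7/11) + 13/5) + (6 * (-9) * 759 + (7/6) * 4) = -6760546/165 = -40973.01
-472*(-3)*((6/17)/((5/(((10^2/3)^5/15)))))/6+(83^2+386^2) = 189443960935/4131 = 45859104.56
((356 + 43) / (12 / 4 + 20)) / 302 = 399 / 6946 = 0.06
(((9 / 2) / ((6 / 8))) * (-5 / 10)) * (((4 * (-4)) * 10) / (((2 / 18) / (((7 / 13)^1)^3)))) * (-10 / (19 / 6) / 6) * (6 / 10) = -8890560 / 41743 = -212.98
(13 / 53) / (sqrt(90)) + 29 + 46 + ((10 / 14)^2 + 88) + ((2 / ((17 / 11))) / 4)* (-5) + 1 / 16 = 13* sqrt(10) / 1590 + 2158537 / 13328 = 161.98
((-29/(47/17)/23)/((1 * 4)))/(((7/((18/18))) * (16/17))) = -8381/484288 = -0.02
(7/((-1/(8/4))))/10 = -7/5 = -1.40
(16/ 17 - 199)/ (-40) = 3367/ 680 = 4.95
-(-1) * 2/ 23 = 2/ 23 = 0.09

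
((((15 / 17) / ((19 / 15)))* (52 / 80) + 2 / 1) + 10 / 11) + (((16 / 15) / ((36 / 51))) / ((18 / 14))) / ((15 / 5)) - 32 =-487746163 / 17267580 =-28.25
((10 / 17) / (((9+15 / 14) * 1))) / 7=20 / 2397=0.01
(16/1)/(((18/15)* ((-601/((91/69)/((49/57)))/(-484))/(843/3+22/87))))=117008800480/25254621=4633.16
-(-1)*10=10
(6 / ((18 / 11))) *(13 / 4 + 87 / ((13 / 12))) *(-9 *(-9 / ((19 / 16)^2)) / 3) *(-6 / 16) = -10323720 / 4693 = -2199.81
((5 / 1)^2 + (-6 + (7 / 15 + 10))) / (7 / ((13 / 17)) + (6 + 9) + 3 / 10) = 676 / 561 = 1.20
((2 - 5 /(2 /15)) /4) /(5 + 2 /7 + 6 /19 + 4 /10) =-47215 /31928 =-1.48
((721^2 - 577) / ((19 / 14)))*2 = 14539392 / 19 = 765231.16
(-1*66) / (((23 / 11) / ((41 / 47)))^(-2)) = -7011366 / 18491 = -379.18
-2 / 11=-0.18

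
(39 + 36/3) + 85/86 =51.99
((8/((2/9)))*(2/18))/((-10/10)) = -4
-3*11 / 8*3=-99 / 8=-12.38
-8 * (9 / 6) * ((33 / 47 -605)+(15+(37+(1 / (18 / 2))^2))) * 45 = 42051020 / 141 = 298234.18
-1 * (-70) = 70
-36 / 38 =-18 / 19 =-0.95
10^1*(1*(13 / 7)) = 130 / 7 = 18.57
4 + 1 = 5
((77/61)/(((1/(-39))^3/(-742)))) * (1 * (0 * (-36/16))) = 0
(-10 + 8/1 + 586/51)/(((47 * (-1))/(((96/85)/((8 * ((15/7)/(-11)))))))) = 149072/1018725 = 0.15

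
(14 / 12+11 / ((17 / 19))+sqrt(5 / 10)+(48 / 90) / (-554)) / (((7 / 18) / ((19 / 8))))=171*sqrt(2) / 56+108383733 / 1318520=86.52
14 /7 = 2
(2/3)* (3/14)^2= 0.03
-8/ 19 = -0.42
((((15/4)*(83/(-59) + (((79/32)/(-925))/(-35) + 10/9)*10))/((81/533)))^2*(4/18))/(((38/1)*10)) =80977145442078363437089/2414416362611936256000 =33.54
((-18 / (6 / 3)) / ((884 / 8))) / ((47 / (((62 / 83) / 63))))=-124 / 6034847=-0.00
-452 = -452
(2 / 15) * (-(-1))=2 / 15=0.13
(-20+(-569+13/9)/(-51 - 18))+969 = 594437/621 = 957.23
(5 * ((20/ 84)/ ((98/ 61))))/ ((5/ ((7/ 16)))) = 305/ 4704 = 0.06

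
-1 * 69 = -69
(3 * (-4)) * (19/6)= -38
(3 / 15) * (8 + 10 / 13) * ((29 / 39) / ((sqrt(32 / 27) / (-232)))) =-95874 * sqrt(6) / 845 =-277.92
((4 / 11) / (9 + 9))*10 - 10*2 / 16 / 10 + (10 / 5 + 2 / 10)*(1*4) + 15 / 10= 10.38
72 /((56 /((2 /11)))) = 18 /77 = 0.23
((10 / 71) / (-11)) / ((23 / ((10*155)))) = -15500 / 17963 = -0.86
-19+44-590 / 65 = 207 / 13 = 15.92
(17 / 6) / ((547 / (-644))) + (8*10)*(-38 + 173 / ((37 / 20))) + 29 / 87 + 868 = 322169177 / 60717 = 5306.08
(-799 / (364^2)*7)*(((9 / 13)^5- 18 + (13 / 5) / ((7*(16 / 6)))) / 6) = 490133918609 / 3935586986240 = 0.12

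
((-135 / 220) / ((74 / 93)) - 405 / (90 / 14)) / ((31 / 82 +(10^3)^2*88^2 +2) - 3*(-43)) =-8513199 / 1033793041538444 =-0.00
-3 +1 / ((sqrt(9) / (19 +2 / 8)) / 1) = 41 / 12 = 3.42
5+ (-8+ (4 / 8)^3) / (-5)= 263 / 40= 6.58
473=473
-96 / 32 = -3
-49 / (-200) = 49 / 200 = 0.24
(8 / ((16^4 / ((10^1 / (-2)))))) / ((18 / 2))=-5 / 73728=-0.00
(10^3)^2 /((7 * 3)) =1000000 /21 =47619.05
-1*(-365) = 365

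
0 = 0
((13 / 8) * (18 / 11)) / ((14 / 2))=117 / 308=0.38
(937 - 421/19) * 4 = 69528/19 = 3659.37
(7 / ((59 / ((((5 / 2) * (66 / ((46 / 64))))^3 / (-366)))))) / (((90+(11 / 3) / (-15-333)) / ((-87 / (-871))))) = -15597978181632000 / 3583238135207107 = -4.35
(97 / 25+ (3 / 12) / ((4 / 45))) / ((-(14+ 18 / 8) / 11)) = -29447 / 6500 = -4.53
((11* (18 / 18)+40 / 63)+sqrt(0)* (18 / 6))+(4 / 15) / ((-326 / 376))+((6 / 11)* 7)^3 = 4578161953 / 68340195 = 66.99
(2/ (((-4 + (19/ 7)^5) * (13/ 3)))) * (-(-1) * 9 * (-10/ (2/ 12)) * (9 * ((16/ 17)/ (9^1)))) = -290424960/ 177453497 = -1.64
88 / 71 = 1.24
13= 13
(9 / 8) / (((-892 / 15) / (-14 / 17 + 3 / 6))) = 1485 / 242624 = 0.01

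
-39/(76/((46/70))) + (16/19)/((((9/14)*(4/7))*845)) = -0.33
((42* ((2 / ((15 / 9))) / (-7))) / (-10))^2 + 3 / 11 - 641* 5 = -22028936 / 6875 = -3204.21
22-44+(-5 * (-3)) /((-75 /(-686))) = 576 /5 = 115.20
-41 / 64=-0.64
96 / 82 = 48 / 41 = 1.17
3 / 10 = 0.30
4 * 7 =28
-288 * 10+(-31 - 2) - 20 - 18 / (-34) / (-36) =-199445 / 68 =-2933.01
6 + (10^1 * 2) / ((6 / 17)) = 188 / 3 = 62.67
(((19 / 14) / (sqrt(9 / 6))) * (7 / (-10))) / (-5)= 19 * sqrt(6) / 300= 0.16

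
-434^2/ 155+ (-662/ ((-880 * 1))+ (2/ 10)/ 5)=-2671697/ 2200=-1214.41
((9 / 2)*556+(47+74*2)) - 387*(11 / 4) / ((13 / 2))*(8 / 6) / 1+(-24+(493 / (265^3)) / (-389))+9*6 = 236090207342216 / 94108873625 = 2508.69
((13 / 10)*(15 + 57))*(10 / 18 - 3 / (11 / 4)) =-50.11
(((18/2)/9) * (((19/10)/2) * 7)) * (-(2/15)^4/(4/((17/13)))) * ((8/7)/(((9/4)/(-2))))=20672/29615625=0.00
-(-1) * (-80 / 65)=-16 / 13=-1.23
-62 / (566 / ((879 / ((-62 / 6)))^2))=-6953769 / 8773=-792.63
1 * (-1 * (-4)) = 4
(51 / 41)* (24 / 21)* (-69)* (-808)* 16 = 363949056 / 287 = 1268115.18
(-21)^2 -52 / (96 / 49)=9947 / 24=414.46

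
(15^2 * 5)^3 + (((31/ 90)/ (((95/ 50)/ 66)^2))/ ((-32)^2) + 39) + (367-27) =65792267531587/ 46208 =1423828504.41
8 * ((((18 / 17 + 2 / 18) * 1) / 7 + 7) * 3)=61408 / 357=172.01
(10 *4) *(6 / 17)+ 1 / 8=1937 / 136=14.24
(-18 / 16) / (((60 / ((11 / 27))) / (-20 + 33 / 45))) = 3179 / 21600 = 0.15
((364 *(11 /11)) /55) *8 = 52.95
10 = 10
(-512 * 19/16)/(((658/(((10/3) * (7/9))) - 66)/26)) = -79040/939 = -84.17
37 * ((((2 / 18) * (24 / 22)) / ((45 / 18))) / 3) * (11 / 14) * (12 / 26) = 296 / 1365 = 0.22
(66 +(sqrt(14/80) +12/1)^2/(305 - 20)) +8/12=67.21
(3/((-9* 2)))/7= -1/42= -0.02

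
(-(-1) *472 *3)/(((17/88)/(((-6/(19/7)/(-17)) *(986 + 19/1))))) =5259703680/5491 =957877.20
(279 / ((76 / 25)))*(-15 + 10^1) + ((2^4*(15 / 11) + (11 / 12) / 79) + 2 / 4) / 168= -2181426965 / 4755168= -458.75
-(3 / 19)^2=-9 / 361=-0.02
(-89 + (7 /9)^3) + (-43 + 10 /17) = -1622755 /12393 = -130.94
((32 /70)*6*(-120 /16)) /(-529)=144 /3703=0.04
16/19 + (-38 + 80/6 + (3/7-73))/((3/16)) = -619760/1197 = -517.76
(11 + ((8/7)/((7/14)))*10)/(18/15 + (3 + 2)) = 1185/217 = 5.46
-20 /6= -10 /3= -3.33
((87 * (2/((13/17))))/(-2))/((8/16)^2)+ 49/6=-34859/78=-446.91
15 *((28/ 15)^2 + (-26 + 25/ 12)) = -18389/ 60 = -306.48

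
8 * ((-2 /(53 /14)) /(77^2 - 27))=-112 /156403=-0.00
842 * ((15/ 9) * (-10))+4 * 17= -41896/ 3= -13965.33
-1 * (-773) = 773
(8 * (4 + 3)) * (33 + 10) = 2408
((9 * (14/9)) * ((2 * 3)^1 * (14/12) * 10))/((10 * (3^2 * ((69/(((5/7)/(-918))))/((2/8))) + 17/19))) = -9310/303281411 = -0.00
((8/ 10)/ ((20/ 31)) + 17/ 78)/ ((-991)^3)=-0.00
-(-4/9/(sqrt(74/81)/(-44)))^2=-15488/37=-418.59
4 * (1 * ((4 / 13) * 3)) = 48 / 13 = 3.69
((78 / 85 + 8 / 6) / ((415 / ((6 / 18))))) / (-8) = -287 / 1269900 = -0.00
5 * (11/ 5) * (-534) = -5874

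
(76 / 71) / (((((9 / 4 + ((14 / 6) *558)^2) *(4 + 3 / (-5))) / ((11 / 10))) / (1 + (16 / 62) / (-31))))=1593416 / 7865261999775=0.00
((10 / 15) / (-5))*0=0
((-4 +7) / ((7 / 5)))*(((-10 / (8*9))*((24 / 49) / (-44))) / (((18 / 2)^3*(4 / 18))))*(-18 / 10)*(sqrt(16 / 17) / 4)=-5*sqrt(17) / 2309076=-0.00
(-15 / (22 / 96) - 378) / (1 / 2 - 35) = 3252 / 253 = 12.85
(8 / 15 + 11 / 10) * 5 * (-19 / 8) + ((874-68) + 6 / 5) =189073 / 240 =787.80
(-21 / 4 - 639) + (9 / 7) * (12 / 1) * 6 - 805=-1356.68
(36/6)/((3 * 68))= 1/34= 0.03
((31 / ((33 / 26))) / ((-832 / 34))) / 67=-527 / 35376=-0.01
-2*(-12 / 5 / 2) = 12 / 5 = 2.40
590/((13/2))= 90.77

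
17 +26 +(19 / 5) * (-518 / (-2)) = 5136 / 5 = 1027.20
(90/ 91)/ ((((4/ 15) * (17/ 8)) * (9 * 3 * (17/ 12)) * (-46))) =-600/ 604877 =-0.00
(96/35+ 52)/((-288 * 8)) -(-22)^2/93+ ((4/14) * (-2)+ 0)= -3624449/624960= -5.80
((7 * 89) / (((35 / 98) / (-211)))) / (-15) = 1840342 / 75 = 24537.89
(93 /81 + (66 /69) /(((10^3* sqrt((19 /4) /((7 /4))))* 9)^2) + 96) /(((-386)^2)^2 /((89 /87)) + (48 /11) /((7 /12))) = 11782887155027681 /2632059222152003928000000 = 0.00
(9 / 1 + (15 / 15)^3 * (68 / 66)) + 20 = 991 / 33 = 30.03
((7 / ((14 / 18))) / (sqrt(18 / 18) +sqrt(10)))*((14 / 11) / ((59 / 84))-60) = 37764 / 649-37764*sqrt(10) / 649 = -125.82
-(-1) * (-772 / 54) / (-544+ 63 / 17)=0.03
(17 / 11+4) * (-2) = -122 / 11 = -11.09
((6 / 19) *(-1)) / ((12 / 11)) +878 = 33353 / 38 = 877.71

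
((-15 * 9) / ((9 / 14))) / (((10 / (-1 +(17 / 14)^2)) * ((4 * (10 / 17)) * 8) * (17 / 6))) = -837 / 4480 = -0.19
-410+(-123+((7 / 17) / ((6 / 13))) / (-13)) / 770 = -32213953 / 78540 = -410.16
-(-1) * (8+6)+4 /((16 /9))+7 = 93 /4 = 23.25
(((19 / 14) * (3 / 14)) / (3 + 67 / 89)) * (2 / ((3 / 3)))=5073 / 32732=0.15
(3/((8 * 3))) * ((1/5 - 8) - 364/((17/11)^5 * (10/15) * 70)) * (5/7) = -2201979/2839714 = -0.78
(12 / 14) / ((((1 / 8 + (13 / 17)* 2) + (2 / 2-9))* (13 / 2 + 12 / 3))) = -544 / 42287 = -0.01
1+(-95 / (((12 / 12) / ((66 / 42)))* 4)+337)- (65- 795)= 28859 / 28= 1030.68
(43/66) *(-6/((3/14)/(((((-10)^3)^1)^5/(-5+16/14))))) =-4214000000000000000/891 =-4729517396184062.85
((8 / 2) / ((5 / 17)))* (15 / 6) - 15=19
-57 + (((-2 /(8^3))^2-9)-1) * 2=-2523135 /32768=-77.00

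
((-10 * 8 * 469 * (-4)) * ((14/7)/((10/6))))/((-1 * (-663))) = 60032/221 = 271.64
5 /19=0.26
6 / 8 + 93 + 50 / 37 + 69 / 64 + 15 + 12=291689 / 2368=123.18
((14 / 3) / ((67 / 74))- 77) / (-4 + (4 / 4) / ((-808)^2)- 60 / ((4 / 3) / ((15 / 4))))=9428009024 / 22669233255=0.42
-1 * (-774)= 774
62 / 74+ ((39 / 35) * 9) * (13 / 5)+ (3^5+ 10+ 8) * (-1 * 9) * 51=-775524269 / 6475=-119772.09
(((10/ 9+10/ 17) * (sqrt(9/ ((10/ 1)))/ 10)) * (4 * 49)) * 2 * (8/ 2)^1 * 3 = 20384 * sqrt(10)/ 85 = 758.35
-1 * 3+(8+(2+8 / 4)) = 9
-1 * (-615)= 615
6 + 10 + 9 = 25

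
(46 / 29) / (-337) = -0.00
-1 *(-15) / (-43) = -15 / 43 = -0.35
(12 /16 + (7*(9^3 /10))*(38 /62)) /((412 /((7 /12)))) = 453551 /1021760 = 0.44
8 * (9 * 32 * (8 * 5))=92160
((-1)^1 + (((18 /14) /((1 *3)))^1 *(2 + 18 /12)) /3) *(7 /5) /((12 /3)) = -7 /40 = -0.18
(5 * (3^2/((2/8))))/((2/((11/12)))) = 165/2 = 82.50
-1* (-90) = 90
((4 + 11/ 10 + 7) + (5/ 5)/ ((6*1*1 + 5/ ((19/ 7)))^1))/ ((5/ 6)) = 14.67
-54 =-54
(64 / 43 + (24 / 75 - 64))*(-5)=310.96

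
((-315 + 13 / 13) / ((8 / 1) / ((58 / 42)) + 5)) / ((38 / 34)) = -154802 / 5947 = -26.03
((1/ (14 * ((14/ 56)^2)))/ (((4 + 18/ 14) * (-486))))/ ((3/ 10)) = -40/ 26973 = -0.00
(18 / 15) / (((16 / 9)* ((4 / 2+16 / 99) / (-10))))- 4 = -6097 / 856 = -7.12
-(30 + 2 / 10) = -151 / 5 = -30.20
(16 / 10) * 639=5112 / 5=1022.40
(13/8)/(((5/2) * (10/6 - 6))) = -3/20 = -0.15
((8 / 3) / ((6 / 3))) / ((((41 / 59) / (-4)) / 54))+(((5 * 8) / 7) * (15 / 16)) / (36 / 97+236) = -414.42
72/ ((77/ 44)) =288/ 7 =41.14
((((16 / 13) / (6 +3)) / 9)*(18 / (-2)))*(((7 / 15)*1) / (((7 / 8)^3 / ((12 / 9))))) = -32768 / 257985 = -0.13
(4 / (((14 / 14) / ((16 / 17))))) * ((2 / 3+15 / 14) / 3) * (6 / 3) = 4672 / 1071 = 4.36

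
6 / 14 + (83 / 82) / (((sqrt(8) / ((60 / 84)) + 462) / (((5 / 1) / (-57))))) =2075 * sqrt(2) / 1781364228 + 254366479 / 593788076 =0.43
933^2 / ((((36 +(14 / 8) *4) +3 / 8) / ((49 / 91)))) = 48747384 / 4511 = 10806.34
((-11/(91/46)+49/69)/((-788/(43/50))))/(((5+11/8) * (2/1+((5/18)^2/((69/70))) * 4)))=7071651/19699621760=0.00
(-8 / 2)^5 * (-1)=1024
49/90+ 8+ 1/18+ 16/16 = 48/5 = 9.60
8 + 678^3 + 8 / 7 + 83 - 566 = 2181656947 / 7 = 311665278.14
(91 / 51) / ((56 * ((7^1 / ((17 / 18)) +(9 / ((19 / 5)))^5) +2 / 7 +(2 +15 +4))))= 225325009 / 729953399040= 0.00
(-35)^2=1225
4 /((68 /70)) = 70 /17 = 4.12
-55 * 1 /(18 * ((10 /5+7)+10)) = -55 /342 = -0.16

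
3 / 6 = 0.50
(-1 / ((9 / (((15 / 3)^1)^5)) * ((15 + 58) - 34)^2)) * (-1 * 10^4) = 31250000 / 13689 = 2282.85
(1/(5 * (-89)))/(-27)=1/12015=0.00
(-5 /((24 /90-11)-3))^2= 5625 /42436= 0.13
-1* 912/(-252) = 76/21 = 3.62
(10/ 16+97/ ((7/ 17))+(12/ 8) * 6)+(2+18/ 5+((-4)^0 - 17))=65743/ 280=234.80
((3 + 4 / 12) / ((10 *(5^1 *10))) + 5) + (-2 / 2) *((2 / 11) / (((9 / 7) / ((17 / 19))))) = 458977 / 94050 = 4.88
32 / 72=4 / 9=0.44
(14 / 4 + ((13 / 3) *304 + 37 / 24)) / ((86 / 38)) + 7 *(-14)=167289 / 344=486.31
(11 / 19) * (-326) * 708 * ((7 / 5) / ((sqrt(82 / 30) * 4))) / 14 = -317361 * sqrt(615) / 3895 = -2020.62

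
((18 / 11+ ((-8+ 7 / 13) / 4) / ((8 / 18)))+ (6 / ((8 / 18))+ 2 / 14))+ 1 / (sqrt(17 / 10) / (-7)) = 177491 / 16016 - 7 *sqrt(170) / 17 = 5.71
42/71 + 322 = 22904/71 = 322.59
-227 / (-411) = 227 / 411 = 0.55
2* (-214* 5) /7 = -2140 /7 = -305.71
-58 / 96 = -0.60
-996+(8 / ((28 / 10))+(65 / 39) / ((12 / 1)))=-250237 / 252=-993.00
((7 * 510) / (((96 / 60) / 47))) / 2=419475 / 8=52434.38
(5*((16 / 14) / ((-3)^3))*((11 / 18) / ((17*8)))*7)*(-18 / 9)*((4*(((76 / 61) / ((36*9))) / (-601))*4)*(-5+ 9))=-66880 / 12267173871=-0.00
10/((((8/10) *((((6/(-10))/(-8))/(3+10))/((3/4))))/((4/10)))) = 650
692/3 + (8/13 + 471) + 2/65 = 136951/195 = 702.31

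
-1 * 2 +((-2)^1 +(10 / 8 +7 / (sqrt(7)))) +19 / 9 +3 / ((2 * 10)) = -22 / 45 +sqrt(7) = 2.16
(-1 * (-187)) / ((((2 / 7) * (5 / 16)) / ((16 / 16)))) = 10472 / 5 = 2094.40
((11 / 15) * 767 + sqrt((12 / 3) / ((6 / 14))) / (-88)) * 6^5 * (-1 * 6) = -131212224 / 5 + 3888 * sqrt(21) / 11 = -26240825.07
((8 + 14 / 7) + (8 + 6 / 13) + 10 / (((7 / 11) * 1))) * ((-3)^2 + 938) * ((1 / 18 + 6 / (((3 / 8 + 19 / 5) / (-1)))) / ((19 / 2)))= -12231291010 / 2598687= -4706.72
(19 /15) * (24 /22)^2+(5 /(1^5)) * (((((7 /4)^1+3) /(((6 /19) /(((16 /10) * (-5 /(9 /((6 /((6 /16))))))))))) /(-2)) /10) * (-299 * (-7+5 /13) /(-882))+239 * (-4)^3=-111041481556 /7203735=-15414.43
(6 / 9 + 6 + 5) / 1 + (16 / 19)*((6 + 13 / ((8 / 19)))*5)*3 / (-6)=-3760 / 57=-65.96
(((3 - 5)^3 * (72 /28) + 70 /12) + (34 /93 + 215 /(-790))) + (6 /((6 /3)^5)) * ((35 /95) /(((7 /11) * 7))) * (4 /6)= -114399503 /7817208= -14.63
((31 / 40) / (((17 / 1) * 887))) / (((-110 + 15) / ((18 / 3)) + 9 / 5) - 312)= -93 / 589950796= -0.00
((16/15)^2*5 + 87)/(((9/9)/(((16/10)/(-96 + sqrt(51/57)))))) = -20287744/13131525 - 33368*sqrt(323)/39394575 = -1.56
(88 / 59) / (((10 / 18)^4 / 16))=9237888 / 36875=250.52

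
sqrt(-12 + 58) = sqrt(46) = 6.78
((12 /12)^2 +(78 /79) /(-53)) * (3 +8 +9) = 82180 /4187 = 19.63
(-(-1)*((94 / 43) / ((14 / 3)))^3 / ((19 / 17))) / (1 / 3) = 142964271 / 518147119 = 0.28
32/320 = 0.10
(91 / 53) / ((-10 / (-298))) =13559 / 265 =51.17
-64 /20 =-16 /5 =-3.20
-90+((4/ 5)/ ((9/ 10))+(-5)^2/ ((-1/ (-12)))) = 1898/ 9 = 210.89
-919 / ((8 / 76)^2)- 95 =-332139 / 4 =-83034.75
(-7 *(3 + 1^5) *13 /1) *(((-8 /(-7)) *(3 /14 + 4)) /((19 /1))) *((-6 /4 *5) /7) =92040 /931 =98.86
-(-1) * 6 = 6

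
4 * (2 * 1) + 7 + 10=25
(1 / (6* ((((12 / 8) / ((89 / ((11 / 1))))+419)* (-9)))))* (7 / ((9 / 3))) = -623 / 6043815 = -0.00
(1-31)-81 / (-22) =-579 / 22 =-26.32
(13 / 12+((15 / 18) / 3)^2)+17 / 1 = 1471 / 81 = 18.16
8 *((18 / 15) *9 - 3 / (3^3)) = 3848 / 45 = 85.51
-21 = -21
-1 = -1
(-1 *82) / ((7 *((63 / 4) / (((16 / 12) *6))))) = -2624 / 441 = -5.95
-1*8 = -8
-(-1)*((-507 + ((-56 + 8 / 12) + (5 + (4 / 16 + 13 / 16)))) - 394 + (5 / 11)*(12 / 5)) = -501167 / 528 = -949.18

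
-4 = -4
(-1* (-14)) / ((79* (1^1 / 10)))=140 / 79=1.77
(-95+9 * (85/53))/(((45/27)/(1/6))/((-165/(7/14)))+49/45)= -1056825/13886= -76.11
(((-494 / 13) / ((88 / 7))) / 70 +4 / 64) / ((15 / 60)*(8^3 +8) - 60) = 17 / 61600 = 0.00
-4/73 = -0.05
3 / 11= 0.27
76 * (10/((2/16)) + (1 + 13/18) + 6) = 6666.89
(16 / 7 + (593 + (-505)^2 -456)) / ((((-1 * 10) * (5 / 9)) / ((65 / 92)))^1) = -20897955 / 644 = -32450.24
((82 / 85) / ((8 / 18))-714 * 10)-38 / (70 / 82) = -8546989 / 1190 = -7182.34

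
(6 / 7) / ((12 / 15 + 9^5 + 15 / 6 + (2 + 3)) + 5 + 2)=20 / 1378167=0.00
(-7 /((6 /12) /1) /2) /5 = -7 /5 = -1.40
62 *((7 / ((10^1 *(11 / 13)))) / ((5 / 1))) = 2821 / 275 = 10.26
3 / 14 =0.21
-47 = -47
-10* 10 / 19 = -100 / 19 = -5.26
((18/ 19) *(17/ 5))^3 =28652616/ 857375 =33.42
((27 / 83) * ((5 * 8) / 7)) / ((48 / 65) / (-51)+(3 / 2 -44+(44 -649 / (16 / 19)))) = -19094400 / 7901304271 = -0.00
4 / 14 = 0.29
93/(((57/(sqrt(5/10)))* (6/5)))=155* sqrt(2)/228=0.96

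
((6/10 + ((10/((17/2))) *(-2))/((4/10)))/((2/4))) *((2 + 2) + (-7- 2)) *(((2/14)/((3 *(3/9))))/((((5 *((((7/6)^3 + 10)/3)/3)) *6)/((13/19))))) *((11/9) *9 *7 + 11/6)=298177308/28296415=10.54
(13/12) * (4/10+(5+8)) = 871/60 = 14.52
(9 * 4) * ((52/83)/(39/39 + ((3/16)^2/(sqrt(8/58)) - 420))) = -205617364992/3819847616105 - 8626176 * sqrt(29)/3819847616105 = -0.05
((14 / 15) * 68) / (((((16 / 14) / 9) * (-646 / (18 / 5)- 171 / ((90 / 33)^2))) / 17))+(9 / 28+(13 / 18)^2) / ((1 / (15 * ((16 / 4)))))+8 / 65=19546302292 / 2238216435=8.73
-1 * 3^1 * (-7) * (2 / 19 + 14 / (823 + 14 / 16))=107170 / 41743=2.57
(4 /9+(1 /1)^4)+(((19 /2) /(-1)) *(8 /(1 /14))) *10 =-95747 /9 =-10638.56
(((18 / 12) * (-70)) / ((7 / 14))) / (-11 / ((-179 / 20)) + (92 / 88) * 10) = -82698 / 4601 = -17.97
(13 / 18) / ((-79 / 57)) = -247 / 474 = -0.52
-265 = -265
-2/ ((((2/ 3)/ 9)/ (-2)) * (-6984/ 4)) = -3/ 97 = -0.03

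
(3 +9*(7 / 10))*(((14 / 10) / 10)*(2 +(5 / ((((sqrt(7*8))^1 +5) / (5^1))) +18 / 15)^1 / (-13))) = 93849 / 32500-21*sqrt(14) / 130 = 2.28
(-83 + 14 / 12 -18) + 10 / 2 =-569 / 6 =-94.83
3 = 3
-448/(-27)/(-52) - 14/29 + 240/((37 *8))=3376/376623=0.01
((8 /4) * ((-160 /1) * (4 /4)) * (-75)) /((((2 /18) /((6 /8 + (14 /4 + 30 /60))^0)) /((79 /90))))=189600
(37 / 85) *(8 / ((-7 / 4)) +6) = 74 / 119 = 0.62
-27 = -27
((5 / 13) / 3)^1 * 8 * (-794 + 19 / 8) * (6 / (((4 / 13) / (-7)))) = 221655 / 2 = 110827.50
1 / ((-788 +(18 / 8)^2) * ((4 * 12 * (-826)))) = 1 / 31041906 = 0.00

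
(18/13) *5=90/13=6.92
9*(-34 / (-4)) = 153 / 2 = 76.50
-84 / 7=-12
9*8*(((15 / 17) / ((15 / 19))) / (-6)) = -228 / 17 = -13.41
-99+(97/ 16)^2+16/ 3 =-43709/ 768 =-56.91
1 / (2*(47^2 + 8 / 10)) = 5 / 22098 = 0.00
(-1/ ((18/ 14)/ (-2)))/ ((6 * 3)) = 7/ 81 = 0.09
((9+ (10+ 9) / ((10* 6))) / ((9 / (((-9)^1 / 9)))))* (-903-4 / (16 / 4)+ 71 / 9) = 901667 / 972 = 927.64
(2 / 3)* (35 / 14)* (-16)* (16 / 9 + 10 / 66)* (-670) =10237600 / 297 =34470.03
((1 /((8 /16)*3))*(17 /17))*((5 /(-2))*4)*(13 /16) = -65 /12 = -5.42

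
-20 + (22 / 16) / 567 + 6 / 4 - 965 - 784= -8017369 / 4536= -1767.50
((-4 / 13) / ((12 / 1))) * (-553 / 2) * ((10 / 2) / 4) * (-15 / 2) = -13825 / 208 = -66.47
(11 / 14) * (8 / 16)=11 / 28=0.39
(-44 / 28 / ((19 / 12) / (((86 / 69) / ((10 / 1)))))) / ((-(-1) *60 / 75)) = -473 / 3059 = -0.15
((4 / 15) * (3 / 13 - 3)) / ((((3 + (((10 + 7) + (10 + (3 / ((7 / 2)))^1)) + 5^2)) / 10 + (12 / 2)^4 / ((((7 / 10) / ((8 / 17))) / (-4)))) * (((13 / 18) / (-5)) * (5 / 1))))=-205632 / 699753457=-0.00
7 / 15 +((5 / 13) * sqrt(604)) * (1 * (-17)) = 7 / 15 - 170 * sqrt(151) / 13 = -160.23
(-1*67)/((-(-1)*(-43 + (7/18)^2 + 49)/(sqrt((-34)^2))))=-738072/1993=-370.33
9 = 9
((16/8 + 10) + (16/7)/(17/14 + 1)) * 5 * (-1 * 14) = -28280/31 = -912.26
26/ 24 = 13/ 12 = 1.08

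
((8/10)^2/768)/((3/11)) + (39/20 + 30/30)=10631/3600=2.95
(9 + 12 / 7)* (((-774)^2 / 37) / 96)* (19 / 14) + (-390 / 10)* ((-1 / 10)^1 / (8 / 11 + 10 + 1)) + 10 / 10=15303469917 / 6236720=2453.77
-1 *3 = -3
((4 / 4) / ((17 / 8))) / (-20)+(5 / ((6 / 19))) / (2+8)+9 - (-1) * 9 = 19951 / 1020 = 19.56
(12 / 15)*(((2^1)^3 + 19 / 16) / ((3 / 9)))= 441 / 20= 22.05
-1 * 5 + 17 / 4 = -3 / 4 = -0.75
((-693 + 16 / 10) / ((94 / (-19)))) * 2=65683 / 235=279.50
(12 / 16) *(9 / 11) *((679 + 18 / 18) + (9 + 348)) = 27999 / 44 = 636.34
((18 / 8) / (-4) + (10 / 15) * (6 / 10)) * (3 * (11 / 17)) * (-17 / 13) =33 / 80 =0.41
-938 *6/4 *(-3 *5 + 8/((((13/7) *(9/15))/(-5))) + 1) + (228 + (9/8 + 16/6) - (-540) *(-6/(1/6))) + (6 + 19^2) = 16025719/312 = 51364.48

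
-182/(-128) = 91/64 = 1.42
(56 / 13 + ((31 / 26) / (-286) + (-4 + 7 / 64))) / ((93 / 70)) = 573125 / 1844128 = 0.31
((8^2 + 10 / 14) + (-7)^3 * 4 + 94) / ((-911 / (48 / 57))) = 7152 / 6377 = 1.12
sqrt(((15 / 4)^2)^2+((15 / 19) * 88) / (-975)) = sqrt(77186693545) / 19760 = 14.06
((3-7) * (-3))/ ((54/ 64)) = 128/ 9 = 14.22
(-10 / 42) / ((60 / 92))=-23 / 63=-0.37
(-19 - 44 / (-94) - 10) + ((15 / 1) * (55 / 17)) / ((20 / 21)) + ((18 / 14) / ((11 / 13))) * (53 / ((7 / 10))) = 236812473 / 1722644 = 137.47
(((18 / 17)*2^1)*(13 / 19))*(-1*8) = -3744 / 323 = -11.59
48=48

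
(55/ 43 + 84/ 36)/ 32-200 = -412567/ 2064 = -199.89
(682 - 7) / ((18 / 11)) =825 / 2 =412.50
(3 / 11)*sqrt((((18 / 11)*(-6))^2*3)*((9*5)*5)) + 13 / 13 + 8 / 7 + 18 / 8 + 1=151 / 28 + 4860*sqrt(3) / 121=74.96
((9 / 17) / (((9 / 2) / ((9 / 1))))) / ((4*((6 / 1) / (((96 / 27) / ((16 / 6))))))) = 1 / 17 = 0.06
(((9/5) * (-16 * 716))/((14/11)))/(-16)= 35442/35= 1012.63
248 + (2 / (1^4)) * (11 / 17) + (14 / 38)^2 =1530751 / 6137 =249.43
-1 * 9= -9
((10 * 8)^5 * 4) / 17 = 13107200000 / 17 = 771011764.71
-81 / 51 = -27 / 17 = -1.59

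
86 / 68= 1.26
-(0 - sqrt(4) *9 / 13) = 18 / 13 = 1.38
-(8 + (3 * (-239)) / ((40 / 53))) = 37681 / 40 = 942.02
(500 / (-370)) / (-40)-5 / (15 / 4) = -577 / 444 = -1.30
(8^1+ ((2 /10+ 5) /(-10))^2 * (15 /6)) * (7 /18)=1687 /500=3.37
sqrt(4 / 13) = 2 * sqrt(13) / 13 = 0.55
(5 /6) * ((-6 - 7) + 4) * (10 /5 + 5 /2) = -135 /4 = -33.75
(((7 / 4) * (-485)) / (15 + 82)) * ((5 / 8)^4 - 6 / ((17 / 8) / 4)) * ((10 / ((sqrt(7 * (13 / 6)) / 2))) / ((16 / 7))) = 135766225 * sqrt(546) / 14483456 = 219.04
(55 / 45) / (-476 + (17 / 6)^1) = -22 / 8517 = -0.00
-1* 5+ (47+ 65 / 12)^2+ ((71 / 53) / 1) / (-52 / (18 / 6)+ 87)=4374570589 / 1595088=2742.53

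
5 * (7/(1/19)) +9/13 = 8654/13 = 665.69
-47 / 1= -47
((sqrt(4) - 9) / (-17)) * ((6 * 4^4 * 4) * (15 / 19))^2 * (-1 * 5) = -297271296000 / 6137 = -48439187.88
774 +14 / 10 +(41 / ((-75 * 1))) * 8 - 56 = 53627 / 75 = 715.03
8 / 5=1.60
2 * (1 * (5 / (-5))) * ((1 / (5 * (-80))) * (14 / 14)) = 1 / 200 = 0.00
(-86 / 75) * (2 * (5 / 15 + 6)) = -3268 / 225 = -14.52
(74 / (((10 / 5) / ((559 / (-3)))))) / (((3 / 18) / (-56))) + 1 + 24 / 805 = 2316497.03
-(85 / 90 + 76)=-1385 / 18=-76.94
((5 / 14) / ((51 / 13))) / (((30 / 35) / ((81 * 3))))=1755 / 68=25.81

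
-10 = -10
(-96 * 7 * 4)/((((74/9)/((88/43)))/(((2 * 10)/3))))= -7096320/1591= -4460.29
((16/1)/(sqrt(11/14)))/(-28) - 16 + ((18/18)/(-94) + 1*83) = 6297/94 - 4*sqrt(154)/77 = 66.34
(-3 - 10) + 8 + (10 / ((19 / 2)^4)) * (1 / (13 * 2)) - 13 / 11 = -115202884 / 18635903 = -6.18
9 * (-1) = -9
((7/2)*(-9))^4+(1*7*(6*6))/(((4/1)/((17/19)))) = 984616.43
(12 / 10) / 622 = 3 / 1555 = 0.00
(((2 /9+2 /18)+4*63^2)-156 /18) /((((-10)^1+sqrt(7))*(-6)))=47603*sqrt(7) /1674+238015 /837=359.60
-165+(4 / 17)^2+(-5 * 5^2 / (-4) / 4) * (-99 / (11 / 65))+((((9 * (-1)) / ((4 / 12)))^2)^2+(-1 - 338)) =2433919819 / 4624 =526366.74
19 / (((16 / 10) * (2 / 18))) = 855 / 8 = 106.88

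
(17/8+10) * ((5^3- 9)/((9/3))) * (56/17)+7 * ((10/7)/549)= 14413982/9333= 1544.41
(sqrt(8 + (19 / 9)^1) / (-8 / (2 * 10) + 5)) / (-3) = -0.23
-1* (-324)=324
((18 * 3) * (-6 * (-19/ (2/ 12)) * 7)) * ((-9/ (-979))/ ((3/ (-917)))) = -726533.76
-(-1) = 1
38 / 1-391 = -353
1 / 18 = 0.06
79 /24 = 3.29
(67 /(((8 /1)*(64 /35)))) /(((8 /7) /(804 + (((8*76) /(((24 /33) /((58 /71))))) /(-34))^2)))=4838.95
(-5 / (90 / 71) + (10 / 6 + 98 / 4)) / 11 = 200 / 99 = 2.02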